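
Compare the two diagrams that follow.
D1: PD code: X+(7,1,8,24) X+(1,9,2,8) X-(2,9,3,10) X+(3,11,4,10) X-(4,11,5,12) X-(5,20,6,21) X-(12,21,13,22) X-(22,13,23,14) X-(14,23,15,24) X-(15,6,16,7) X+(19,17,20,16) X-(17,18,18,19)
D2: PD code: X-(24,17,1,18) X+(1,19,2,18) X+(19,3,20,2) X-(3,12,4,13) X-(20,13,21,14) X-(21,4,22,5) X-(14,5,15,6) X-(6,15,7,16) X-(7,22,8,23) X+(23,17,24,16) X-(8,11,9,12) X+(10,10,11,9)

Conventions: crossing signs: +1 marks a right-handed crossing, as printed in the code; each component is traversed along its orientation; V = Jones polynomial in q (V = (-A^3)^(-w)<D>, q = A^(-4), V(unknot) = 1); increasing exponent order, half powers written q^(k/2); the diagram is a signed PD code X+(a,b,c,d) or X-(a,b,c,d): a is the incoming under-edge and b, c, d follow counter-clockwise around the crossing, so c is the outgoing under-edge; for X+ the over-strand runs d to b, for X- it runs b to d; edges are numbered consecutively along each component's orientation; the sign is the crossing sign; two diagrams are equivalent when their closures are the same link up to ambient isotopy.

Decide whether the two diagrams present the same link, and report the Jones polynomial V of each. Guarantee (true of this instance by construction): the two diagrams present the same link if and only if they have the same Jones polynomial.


same link: yes
V(D1) = -q^-6 + q^-5 - q^-4 + 2q^-3 - q^-2 + q^-1  [12 crossings, <D> = A^-8 - A^-4 + 2 - A^4 + A^8 - A^12, w = -4]
V(D2) = -q^-6 + q^-5 - q^-4 + 2q^-3 - q^-2 + q^-1  (w -4, c 12, <D> = A^-8 - A^-4 + 2 - A^4 + A^8 - A^12)
note: one V(q) for all 2 diagrams — one class (guaranteed)


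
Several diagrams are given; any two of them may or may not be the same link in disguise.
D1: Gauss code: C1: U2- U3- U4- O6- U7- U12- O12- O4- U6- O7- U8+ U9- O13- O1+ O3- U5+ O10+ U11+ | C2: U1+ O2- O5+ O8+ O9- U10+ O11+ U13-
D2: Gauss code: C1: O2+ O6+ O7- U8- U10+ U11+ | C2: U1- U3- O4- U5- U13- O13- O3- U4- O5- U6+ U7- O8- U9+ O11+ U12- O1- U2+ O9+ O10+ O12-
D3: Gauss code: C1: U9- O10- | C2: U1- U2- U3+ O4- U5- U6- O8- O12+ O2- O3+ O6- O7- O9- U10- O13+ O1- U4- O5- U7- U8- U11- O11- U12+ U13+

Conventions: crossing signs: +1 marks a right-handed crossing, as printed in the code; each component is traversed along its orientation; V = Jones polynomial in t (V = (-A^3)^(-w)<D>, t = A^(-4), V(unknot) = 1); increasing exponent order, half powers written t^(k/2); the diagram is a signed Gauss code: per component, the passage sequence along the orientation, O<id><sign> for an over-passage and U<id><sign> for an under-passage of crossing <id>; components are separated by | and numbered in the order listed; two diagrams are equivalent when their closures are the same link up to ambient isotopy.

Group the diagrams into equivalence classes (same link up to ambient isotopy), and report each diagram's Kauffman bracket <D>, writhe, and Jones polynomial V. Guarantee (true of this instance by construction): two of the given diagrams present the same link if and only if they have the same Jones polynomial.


classes: {D1, D2} | {D3}
V(D1) = t^(-7/2) - t^(-5/2) + t^(-3/2) - 2t^(-1/2) - t^(3/2)  [13 crossings, <D> = A^-15 + 2A^-7 - A^-3 + A - A^5, w = -3]
V(D2) = t^(-7/2) - t^(-5/2) + t^(-3/2) - 2t^(-1/2) - t^(3/2)  [13 crossings, <D> = A^-15 + 2A^-7 - A^-3 + A - A^5, w = -3]
V(D3) = t^(-13/2) - t^(-11/2) + t^(-9/2) - 2t^(-7/2) - t^(-3/2)  [13 crossings, <D> = A^-15 + 2A^-7 - A^-3 + A - A^5, w = -7]
note: V(t) takes 2 values over 3 diagrams, fixing the grouping


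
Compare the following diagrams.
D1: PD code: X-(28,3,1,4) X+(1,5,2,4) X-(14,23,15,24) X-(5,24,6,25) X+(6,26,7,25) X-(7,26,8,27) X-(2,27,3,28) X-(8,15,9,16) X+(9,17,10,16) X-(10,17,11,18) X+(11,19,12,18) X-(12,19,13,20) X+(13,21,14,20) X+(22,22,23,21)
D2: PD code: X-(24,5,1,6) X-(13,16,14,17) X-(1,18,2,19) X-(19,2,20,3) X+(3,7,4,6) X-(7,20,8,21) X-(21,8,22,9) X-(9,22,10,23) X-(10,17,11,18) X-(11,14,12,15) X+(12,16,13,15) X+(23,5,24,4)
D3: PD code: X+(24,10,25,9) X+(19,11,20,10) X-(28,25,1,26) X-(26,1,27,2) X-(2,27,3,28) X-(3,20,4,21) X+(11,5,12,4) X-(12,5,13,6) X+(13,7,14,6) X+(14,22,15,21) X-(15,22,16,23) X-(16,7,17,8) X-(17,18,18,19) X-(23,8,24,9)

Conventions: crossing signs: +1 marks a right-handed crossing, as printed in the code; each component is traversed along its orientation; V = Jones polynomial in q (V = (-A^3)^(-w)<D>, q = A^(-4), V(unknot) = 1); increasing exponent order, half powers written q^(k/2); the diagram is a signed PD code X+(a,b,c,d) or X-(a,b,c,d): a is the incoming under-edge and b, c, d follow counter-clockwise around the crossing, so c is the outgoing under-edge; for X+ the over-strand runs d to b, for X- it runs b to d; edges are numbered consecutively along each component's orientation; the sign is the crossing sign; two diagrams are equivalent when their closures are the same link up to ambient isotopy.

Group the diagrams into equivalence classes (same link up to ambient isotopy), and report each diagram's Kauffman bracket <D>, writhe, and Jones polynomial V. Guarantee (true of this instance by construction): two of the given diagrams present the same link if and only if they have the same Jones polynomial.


equivalence classes: {D1} | {D2} | {D3}
D1 (bracket A^-6; 14 crossings at w = -2): V = 1
D2 (bracket A^-10 + A^-2 - A^2 + A^6 - A^10; 12 crossings at w = -6): V = -q^-7 + q^-6 - q^-5 + q^-4 + q^-2
V(D3) = -q^-4 + q^-3 + q^-1  (w -4, c 14, <D> = A^-8 + 1 - A^4)
observation: comparing 3 Jones polynomials yields 3 groups


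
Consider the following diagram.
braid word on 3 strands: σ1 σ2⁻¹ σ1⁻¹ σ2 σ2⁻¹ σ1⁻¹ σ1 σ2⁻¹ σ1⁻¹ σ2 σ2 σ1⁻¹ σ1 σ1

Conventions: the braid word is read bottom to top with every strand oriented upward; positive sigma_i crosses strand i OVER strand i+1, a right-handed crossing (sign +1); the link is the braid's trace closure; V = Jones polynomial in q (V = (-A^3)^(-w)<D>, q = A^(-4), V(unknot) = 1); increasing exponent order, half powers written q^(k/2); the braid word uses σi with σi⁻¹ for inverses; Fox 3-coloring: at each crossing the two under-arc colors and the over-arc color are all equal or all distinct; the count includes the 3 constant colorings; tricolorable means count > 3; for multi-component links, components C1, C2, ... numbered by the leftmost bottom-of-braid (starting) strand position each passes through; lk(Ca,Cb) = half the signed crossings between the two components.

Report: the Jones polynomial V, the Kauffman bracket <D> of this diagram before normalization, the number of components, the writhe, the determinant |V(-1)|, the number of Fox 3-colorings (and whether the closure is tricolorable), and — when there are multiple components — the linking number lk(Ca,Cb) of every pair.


V(q) = q^-2 - q^-1 + 1 - q + q^2
bracket: A^-8 - A^-4 + 1 - A^4 + A^8, w = 0
1 component, writhe 0, over 14 crossings
det 5, colorings 3 of 3^14 — not tricolorable
observation: |V(-1)| = 5: so not tricolorable, since 3 does not divide 5


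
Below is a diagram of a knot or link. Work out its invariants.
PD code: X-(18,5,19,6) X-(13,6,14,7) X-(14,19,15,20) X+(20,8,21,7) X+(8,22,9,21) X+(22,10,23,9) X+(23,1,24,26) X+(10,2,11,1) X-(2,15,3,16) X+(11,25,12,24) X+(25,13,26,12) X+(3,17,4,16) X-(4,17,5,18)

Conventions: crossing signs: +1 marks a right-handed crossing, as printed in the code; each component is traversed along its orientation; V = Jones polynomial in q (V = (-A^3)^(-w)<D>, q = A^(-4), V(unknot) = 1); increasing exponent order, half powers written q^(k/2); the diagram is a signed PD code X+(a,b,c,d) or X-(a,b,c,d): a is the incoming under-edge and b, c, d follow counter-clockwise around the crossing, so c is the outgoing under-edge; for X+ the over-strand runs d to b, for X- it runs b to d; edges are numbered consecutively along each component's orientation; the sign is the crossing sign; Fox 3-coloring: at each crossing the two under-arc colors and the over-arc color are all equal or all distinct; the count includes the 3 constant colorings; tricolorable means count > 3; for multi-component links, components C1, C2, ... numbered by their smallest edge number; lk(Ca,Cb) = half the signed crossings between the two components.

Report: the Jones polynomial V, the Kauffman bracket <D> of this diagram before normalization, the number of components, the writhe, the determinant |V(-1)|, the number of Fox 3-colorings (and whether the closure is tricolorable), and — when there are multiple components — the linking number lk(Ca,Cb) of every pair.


V = q + q^3 - q^4
<D> = A^-7 - A^-3 - A^5 (w = +3)
1 component over 13 crossings, w = +3
9 Fox colorings among 3^13, |V(-1)| = 3: tricolorable
why: |V(-1)| = 3: so tricolorable, since 3 divides 3


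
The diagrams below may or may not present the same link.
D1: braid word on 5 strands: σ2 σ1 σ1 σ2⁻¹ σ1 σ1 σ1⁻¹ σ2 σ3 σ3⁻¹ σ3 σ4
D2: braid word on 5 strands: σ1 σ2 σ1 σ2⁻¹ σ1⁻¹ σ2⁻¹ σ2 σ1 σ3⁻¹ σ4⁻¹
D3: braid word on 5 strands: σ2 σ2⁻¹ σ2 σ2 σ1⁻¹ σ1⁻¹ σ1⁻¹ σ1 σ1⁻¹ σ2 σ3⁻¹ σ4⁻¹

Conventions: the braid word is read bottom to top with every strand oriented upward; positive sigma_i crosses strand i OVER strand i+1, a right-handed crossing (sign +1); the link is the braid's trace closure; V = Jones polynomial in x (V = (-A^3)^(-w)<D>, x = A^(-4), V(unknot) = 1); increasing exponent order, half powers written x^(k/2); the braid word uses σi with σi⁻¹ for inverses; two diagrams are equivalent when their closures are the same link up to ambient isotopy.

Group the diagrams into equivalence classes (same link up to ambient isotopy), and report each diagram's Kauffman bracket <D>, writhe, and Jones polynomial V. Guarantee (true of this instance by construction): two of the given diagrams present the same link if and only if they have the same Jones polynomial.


grouping into links: {D1} | {D2} | {D3}
V(D1) = x - x^2 + 2x^3 - x^4 + x^5 - x^6  (w +6, c 12, <D> = -A^-6 + A^-2 - A^2 + 2A^6 - A^10 + A^14)
D2 (bracket 1; 10 crossings at w = 0): V = 1
V(D3) = -x^-3 + x^-2 - x^-1 + 3 - x + x^2 - x^3  (w -2, c 12, <D> = -A^-18 + A^-14 - A^-10 + 3A^-6 - A^-2 + A^2 - A^6)
key observation: 3 classes among 3 diagrams; unequal V(x) rules out equality


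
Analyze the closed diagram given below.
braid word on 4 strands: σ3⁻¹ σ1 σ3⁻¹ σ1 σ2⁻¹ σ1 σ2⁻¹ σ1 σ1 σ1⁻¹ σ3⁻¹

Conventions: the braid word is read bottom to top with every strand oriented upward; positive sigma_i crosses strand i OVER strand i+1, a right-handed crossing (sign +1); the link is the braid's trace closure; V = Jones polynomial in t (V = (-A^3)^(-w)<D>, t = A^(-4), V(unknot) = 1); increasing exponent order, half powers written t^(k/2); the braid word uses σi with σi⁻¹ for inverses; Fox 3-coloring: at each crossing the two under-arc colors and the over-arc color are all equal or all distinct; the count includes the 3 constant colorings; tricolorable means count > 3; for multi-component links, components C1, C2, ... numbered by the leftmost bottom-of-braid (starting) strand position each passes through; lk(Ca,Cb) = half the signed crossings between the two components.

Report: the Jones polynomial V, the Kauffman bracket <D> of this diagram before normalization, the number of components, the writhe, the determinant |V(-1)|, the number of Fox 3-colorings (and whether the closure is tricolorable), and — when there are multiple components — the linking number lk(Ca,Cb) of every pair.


V(t) = -t^-5 + 2t^-4 - 3t^-3 + 5t^-2 - 5t^-1 + 6 - 5t + 3t^2 - 2t^3 + t^4
bracket: -A^-19 + 2A^-15 - 3A^-11 + 5A^-7 - 6A^-3 + 5A - 5A^5 + 3A^9 - 2A^13 + A^17, w = -1
1 component, writhe -1, over 11 crossings
det 33, colorings 9 of 3^11 — tricolorable
observation: w = -1 shifts under R1 moves; the (-A^3)^(1) factor cancels that in V


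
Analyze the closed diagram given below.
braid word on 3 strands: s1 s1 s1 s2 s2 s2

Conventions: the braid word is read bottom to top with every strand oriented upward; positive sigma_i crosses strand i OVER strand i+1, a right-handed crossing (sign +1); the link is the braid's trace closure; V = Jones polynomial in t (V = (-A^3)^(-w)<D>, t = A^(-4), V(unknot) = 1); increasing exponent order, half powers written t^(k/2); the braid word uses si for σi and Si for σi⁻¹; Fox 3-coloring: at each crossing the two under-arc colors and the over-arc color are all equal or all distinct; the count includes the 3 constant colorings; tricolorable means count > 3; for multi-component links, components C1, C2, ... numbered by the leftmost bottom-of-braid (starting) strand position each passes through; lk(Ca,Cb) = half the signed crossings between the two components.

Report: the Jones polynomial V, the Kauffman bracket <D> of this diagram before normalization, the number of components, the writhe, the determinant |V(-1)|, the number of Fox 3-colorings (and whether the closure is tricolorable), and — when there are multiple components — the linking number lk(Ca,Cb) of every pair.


Jones polynomial: V(t) = t^2 + 2t^4 - 2t^5 + t^6 - 2t^7 + t^8
<D> = A^-14 - 2A^-10 + A^-6 - 2A^-2 + 2A^2 + A^10; writhe +6
components 1, writhe +6 (6 crossings)
3-colorings: 27 of 3^6, det 9 — tricolorable
note: the span of V is 6, forcing >= 6 crossings in any diagram


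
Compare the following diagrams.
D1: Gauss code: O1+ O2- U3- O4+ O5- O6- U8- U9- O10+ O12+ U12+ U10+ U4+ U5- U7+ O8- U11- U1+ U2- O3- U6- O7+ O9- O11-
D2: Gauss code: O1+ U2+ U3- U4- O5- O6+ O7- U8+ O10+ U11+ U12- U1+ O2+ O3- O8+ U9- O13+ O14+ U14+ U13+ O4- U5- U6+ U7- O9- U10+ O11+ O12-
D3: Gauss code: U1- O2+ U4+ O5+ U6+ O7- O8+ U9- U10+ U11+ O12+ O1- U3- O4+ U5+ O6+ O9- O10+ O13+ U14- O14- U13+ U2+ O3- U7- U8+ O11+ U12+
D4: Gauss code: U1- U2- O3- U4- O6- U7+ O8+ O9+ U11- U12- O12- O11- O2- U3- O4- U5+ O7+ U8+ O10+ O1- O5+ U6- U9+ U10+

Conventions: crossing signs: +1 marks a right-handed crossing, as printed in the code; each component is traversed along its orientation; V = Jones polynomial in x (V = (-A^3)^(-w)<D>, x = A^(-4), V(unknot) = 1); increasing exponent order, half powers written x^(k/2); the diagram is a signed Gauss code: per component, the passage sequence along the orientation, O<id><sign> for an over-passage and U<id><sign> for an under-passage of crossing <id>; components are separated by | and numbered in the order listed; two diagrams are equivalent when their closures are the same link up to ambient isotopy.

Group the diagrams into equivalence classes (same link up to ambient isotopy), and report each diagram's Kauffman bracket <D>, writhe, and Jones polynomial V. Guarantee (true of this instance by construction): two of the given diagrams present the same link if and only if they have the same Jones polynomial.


classes: {D1} | {D2, D4} | {D3}
V(D1) = -x^-4 + x^-3 + x^-1  [12 crossings, <D> = A^-2 + A^6 - A^10, w = -2]
D2 (bracket -A^-6 + 2A^-2 - 2A^2 + 3A^6 - 2A^10 + 2A^14 - A^18; 14 crossings at w = +2): V = -x^-3 + 2x^-2 - 2x^-1 + 3 - 2x + 2x^2 - x^3
V(D3) = x + x^3 - x^4  [14 crossings, <D> = -A^-4 + 1 + A^8, w = +4]
D4 (bracket -A^-18 + 2A^-14 - 2A^-10 + 3A^-6 - 2A^-2 + 2A^2 - A^6; 12 crossings at w = -2): V = -x^-3 + 2x^-2 - 2x^-1 + 3 - 2x + 2x^2 - x^3
insight: comparing 4 Jones polynomials yields 3 groups


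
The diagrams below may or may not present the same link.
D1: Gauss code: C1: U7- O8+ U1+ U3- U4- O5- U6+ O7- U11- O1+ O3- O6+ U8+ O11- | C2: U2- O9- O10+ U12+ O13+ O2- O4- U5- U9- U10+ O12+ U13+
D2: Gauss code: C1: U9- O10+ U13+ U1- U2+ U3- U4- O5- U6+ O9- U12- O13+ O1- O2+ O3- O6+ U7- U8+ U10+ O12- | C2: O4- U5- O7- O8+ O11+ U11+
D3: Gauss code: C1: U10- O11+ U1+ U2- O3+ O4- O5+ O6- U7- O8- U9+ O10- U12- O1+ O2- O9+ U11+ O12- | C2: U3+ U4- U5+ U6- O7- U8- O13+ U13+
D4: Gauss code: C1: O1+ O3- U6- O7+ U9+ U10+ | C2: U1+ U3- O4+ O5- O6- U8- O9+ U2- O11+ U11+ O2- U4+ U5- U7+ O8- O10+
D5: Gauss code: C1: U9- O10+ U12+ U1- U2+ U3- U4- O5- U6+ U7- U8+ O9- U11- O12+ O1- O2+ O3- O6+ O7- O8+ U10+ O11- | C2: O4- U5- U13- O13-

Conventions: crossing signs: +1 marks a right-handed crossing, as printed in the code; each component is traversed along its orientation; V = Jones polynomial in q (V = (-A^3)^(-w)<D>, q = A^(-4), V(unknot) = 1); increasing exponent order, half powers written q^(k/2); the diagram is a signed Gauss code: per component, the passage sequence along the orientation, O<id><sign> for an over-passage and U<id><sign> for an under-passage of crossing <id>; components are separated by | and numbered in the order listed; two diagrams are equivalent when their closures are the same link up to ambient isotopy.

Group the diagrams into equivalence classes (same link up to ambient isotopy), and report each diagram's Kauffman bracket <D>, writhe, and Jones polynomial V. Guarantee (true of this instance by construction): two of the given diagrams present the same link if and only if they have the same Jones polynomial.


classes: {D1, D2, D3, D5} | {D4}
V(D1) = -q^(-9/2) + q^(-7/2) - 2q^(-5/2) + 2q^(-3/2) - 2q^(-1/2) + q^(1/2) - q^(3/2)  [13 crossings, <D> = A^-9 - A^-5 + 2A^-1 - 2A^3 + 2A^7 - A^11 + A^15, w = -1]
V(D2) = -q^(-9/2) + q^(-7/2) - 2q^(-5/2) + 2q^(-3/2) - 2q^(-1/2) + q^(1/2) - q^(3/2)  (w -1, c 13, <D> = A^-9 - A^-5 + 2A^-1 - 2A^3 + 2A^7 - A^11 + A^15)
V(D3) = -q^(-9/2) + q^(-7/2) - 2q^(-5/2) + 2q^(-3/2) - 2q^(-1/2) + q^(1/2) - q^(3/2)  [13 crossings, <D> = A^-9 - A^-5 + 2A^-1 - 2A^3 + 2A^7 - A^11 + A^15, w = -1]
V(D4) = -q^(1/2) - q^(5/2)  (w +1, c 11, <D> = A^-7 + A)
D5 (bracket A^-15 - A^-11 + 2A^-7 - 2A^-3 + 2A - A^5 + A^9; 13 crossings at w = -3): V = -q^(-9/2) + q^(-7/2) - 2q^(-5/2) + 2q^(-3/2) - 2q^(-1/2) + q^(1/2) - q^(3/2)
note: 2 values of V(q) split the 5 diagrams


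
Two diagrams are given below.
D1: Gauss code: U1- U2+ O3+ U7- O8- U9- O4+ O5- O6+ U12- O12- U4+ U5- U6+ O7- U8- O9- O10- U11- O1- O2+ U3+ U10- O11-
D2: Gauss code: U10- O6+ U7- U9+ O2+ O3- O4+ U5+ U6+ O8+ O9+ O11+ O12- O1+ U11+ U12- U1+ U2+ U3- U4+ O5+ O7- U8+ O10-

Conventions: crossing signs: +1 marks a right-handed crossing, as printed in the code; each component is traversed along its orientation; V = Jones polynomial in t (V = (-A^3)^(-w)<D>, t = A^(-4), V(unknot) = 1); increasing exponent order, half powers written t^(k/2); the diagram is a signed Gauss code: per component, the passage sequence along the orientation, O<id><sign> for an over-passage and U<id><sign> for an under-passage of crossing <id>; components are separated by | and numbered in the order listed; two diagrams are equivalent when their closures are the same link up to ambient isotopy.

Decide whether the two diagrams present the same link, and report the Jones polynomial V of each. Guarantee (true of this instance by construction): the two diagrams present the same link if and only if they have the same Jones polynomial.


equivalent: no
D1 (bracket A^-8 + 1 - A^4; 12 crossings at w = -4): V = -t^-4 + t^-3 + t^-1
V(D2) = t - t^2 + 2t^3 - t^4 + t^5 - t^6  [12 crossings, <D> = -A^-12 + A^-8 - A^-4 + 2 - A^4 + A^8, w = +4]
observation: comparing 2 Jones polynomials yields 2 groups


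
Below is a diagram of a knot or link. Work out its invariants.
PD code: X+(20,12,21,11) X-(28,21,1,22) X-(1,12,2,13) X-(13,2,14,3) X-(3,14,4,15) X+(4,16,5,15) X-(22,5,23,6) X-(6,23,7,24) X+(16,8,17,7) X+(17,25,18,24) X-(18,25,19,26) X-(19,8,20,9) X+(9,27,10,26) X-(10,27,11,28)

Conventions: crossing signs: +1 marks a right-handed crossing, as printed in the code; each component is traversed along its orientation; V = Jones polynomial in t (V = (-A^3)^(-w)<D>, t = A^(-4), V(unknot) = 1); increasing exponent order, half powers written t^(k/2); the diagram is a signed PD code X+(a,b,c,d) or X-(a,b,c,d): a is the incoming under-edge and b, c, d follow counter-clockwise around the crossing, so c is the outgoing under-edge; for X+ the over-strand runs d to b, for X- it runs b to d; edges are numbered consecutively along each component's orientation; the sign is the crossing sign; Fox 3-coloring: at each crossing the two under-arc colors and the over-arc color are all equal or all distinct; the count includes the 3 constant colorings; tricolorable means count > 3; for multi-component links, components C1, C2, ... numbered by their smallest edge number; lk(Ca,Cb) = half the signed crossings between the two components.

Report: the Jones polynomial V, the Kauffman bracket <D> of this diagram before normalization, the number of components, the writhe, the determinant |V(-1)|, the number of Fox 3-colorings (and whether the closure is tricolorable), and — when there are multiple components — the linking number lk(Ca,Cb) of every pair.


V(t) = -t^-6 + t^-5 - t^-4 + 2t^-3 - t^-2 + t^-1
bracket: A^-8 - A^-4 + 2 - A^4 + A^8 - A^12, w = -4
1 component, writhe -4, over 14 crossings
det 7, colorings 3 of 3^14 — not tricolorable
observation: w = -4 shifts under R1 moves; the (-A^3)^(4) factor cancels that in V


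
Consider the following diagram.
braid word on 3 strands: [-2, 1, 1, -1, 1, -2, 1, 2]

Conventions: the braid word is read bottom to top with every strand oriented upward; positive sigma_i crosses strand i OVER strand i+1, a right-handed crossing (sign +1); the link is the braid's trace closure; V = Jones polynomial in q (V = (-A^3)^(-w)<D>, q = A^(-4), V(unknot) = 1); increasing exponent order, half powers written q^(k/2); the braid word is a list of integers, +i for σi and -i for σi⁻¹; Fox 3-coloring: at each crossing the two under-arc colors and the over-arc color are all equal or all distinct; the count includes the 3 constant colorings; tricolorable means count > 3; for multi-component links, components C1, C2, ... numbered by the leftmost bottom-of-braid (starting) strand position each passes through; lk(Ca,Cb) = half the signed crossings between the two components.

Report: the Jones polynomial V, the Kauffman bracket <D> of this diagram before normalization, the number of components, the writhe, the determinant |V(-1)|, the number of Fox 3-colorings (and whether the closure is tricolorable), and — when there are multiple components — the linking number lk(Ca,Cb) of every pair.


V(q) = q + q^3 - q^4
bracket: -A^-10 + A^-6 + A^2, w = +2
1 component, writhe +2, over 8 crossings
det 3, colorings 9 of 3^8 — tricolorable
observation: the span of V is 3, forcing >= 3 crossings in any diagram


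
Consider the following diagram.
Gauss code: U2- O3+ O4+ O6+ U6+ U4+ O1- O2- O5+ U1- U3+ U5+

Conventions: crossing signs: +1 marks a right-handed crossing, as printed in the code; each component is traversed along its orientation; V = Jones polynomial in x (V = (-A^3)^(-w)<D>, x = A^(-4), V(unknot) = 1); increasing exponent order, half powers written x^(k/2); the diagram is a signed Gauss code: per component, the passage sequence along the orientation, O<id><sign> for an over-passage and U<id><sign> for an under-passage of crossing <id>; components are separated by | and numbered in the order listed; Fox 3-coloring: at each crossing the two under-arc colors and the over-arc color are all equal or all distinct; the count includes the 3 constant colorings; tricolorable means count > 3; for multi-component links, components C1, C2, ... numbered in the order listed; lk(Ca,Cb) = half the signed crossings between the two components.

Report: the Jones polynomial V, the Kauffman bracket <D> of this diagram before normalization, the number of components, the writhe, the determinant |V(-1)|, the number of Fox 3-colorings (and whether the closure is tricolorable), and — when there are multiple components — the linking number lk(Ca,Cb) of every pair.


V = 1
<D> = A^6 (w = +2)
1 component over 6 crossings, w = +2
3 Fox colorings among 3^6, |V(-1)| = 1: not tricolorable
why: w = +2 (over 6 crossings) is diagram-only; (-A^3)^(-2) removes it from V


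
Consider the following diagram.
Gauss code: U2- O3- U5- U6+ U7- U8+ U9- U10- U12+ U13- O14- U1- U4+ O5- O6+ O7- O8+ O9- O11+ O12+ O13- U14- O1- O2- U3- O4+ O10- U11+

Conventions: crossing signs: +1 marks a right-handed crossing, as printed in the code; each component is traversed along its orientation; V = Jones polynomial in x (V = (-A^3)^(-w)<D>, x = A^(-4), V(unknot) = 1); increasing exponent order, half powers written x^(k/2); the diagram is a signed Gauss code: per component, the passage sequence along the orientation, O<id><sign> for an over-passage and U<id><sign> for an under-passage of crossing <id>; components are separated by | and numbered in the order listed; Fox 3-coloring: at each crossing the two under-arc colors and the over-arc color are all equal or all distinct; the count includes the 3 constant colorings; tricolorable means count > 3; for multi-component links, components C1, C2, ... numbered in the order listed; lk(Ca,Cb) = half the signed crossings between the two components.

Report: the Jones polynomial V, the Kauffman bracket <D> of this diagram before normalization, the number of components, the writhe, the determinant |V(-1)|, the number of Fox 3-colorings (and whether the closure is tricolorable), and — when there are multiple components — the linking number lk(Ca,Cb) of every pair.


Jones polynomial: V(x) = x^-7 - 2x^-6 + 2x^-5 - 3x^-4 + 3x^-3 - 2x^-2 + 2x^-1
<D> = 2A^-8 - 2A^-4 + 3 - 3A^4 + 2A^8 - 2A^12 + A^16; writhe -4
components 1, writhe -4 (14 crossings)
3-colorings: 9 of 3^14, det 15 — tricolorable
note: w = -4 (over 14 crossings) is diagram-only; (-A^3)^(4) removes it from V


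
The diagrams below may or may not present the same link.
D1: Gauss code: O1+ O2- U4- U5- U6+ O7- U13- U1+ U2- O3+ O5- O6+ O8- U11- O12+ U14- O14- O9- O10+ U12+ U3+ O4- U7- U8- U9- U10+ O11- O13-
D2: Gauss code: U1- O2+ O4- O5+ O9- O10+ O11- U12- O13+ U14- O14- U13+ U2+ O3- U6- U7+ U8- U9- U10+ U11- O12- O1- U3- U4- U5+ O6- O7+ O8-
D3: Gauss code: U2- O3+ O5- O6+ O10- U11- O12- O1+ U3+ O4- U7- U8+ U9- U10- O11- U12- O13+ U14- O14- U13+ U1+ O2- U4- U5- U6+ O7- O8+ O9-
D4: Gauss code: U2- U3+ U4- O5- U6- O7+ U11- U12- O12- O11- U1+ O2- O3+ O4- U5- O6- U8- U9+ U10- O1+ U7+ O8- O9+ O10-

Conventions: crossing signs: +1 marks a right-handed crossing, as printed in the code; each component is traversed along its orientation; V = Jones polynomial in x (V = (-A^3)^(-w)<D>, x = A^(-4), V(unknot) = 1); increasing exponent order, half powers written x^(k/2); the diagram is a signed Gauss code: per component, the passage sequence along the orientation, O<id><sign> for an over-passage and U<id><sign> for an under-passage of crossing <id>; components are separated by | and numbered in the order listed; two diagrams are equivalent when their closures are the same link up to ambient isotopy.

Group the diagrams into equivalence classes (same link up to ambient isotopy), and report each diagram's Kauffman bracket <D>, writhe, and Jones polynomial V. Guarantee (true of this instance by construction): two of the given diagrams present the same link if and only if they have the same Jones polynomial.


equivalence classes: {D1, D2, D3} | {D4}
D1 (bracket A^-8 - A^-4 + 2 - A^4 + A^8 - A^12; 14 crossings at w = -4): V = -x^-6 + x^-5 - x^-4 + 2x^-3 - x^-2 + x^-1
D2 (bracket A^-8 - A^-4 + 2 - A^4 + A^8 - A^12; 14 crossings at w = -4): V = -x^-6 + x^-5 - x^-4 + 2x^-3 - x^-2 + x^-1
V(D3) = -x^-6 + x^-5 - x^-4 + 2x^-3 - x^-2 + x^-1  [14 crossings, <D> = A^-8 - A^-4 + 2 - A^4 + A^8 - A^12, w = -4]
V(D4) = x^-5 - 2x^-4 + 2x^-3 - 2x^-2 + 2x^-1 - 1 + x  (w -4, c 12, <D> = A^-16 - A^-12 + 2A^-8 - 2A^-4 + 2 - 2A^4 + A^8)
key observation: 2 values of V(x) split the 4 diagrams


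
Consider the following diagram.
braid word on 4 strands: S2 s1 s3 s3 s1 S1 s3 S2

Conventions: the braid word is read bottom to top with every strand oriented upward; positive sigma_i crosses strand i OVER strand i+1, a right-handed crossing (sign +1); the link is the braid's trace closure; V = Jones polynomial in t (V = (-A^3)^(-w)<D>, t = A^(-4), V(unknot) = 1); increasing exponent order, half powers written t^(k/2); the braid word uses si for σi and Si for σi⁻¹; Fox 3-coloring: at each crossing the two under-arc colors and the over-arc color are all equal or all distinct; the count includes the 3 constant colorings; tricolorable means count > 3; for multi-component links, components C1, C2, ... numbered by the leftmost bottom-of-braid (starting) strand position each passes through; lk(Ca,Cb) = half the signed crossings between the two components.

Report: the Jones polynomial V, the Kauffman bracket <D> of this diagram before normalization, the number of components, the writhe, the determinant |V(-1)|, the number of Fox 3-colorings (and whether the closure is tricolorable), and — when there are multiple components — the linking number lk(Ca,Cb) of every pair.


V(t) = -t^(-3/2) - 2t^(1/2) + t^(3/2) - t^(5/2) + t^(7/2)
bracket: A^-8 - A^-4 + 1 - 2A^4 - A^12, w = +2
2 components, writhe +2, over 8 crossings
lk(C1,C2) = -1
det 6, colorings 9 of 3^8 — tricolorable
observation: inverse pairs cancel, leaving σ2⁻¹ σ1 σ3 σ3 σ3 σ2⁻¹


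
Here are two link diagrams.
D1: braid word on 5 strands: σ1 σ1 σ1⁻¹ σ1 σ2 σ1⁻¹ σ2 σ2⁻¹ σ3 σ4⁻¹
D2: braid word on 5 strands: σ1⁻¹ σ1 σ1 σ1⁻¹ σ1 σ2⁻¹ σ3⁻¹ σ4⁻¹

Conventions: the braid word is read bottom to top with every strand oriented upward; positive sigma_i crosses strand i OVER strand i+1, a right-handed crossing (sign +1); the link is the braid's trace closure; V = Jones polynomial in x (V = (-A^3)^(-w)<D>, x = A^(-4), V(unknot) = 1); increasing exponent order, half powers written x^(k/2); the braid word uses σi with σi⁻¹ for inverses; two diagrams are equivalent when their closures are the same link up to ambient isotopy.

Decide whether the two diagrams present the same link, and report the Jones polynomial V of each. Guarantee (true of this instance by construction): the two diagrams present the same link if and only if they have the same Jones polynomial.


equivalent: yes
V(D1) = 1  (w +2, c 10, <D> = A^6)
D2 (bracket A^-6; 8 crossings at w = -2): V = 1
why: one V(x) for all 2 diagrams — one class (guaranteed)


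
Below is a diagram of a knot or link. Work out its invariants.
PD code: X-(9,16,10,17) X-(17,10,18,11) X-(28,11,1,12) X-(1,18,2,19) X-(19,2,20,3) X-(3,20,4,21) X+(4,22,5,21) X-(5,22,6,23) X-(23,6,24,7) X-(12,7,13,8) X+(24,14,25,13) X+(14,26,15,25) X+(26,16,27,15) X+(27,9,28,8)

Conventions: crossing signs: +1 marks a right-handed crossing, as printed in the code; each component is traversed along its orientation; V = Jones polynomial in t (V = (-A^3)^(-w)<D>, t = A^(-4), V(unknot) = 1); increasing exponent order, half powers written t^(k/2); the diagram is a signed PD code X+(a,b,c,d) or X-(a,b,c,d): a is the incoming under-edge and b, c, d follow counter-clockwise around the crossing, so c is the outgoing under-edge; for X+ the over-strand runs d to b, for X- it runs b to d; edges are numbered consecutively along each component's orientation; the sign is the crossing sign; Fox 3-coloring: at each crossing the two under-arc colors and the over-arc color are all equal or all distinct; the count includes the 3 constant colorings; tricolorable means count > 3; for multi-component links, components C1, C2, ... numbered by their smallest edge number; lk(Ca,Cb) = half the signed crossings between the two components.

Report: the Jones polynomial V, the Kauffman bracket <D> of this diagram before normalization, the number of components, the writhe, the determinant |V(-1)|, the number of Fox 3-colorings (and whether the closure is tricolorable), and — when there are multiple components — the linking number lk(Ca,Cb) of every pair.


Jones polynomial: V(t) = t^-7 - 2t^-6 + 2t^-5 - 3t^-4 + 3t^-3 - 2t^-2 + 2t^-1
<D> = 2A^-8 - 2A^-4 + 3 - 3A^4 + 2A^8 - 2A^12 + A^16; writhe -4
components 1, writhe -4 (14 crossings)
3-colorings: 9 of 3^14, det 15 — tricolorable
note: w = -4 shifts under R1 moves; the (-A^3)^(4) factor cancels that in V


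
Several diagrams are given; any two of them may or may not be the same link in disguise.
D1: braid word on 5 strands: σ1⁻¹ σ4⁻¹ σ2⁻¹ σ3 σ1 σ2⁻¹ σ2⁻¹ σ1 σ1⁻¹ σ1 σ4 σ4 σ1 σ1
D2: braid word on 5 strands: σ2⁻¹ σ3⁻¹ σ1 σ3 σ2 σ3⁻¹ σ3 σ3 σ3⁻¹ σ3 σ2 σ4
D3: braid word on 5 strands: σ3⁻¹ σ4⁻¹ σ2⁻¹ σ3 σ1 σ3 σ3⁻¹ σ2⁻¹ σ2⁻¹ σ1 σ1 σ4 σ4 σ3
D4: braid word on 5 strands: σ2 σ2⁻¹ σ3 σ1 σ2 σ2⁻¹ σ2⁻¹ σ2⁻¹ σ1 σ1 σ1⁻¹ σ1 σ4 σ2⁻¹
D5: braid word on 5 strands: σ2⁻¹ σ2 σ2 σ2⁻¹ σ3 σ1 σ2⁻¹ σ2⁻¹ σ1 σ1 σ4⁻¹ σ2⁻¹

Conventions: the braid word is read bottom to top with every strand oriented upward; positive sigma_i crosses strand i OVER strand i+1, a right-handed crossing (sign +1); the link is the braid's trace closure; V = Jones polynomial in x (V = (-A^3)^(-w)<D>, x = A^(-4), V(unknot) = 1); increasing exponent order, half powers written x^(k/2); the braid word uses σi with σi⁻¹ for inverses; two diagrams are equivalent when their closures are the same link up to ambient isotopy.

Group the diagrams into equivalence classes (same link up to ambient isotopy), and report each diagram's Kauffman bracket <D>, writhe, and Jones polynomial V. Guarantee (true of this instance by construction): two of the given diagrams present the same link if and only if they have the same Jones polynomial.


grouping into links: {D1, D3, D4, D5} | {D2}
V(D1) = -x^-3 + 2x^-2 - 2x^-1 + 3 - 2x + 2x^2 - x^3  (w +2, c 14, <D> = -A^-6 + 2A^-2 - 2A^2 + 3A^6 - 2A^10 + 2A^14 - A^18)
V(D2) = 1  [12 crossings, <D> = A^12, w = +4]
D3 (bracket -A^-6 + 2A^-2 - 2A^2 + 3A^6 - 2A^10 + 2A^14 - A^18; 14 crossings at w = +2): V = -x^-3 + 2x^-2 - 2x^-1 + 3 - 2x + 2x^2 - x^3
V(D4) = -x^-3 + 2x^-2 - 2x^-1 + 3 - 2x + 2x^2 - x^3  (w +2, c 14, <D> = -A^-6 + 2A^-2 - 2A^2 + 3A^6 - 2A^10 + 2A^14 - A^18)
V(D5) = -x^-3 + 2x^-2 - 2x^-1 + 3 - 2x + 2x^2 - x^3  [12 crossings, <D> = -A^-12 + 2A^-8 - 2A^-4 + 3 - 2A^4 + 2A^8 - A^12, w = 0]
key observation: 2 classes among 5 diagrams; unequal V(x) rules out equality


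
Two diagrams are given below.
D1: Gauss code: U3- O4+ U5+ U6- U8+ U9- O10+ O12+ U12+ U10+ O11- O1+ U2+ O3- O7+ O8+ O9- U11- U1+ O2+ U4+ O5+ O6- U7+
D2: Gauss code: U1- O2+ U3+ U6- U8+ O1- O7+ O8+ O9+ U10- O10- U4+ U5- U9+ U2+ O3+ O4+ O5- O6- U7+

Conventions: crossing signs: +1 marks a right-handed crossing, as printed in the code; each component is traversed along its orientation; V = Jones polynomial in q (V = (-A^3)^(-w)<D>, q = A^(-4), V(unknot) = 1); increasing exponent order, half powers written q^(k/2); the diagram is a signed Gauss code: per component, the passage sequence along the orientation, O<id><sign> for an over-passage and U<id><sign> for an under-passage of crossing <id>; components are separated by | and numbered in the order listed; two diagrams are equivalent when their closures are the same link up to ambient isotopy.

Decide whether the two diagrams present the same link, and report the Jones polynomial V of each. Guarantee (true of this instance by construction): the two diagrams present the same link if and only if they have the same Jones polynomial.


equivalent: yes
V(D1) = 1  (w +4, c 12, <D> = A^12)
V(D2) = 1  [10 crossings, <D> = A^6, w = +2]
key observation: one V(q) for all 2 diagrams — one class (guaranteed)


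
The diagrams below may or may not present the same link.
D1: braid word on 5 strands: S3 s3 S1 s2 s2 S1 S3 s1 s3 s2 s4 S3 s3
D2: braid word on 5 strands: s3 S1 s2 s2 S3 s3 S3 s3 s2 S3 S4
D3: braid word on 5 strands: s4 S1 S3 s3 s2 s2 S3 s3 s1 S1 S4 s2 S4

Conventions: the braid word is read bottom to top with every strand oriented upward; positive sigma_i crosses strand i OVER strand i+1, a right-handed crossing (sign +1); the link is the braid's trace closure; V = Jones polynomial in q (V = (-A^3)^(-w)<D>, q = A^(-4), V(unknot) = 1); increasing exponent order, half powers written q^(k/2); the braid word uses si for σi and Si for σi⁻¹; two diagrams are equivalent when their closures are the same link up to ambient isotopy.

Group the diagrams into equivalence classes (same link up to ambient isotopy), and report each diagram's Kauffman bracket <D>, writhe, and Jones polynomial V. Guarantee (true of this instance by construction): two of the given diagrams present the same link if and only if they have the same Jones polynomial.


classes: {D1, D2, D3}
V(D1) = -q^(1/2) - q^(3/2) - q^(5/2) + q^(9/2)  [13 crossings, <D> = -A^-9 + A^-1 + A^3 + A^7, w = +3]
V(D2) = -q^(1/2) - q^(3/2) - q^(5/2) + q^(9/2)  (w +1, c 11, <D> = -A^-15 + A^-7 + A^-3 + A)
D3 (bracket -A^-15 + A^-7 + A^-3 + A; 13 crossings at w = +1): V = -q^(1/2) - q^(3/2) - q^(5/2) + q^(9/2)
note: all 3 diagrams share one V(q), hence one class


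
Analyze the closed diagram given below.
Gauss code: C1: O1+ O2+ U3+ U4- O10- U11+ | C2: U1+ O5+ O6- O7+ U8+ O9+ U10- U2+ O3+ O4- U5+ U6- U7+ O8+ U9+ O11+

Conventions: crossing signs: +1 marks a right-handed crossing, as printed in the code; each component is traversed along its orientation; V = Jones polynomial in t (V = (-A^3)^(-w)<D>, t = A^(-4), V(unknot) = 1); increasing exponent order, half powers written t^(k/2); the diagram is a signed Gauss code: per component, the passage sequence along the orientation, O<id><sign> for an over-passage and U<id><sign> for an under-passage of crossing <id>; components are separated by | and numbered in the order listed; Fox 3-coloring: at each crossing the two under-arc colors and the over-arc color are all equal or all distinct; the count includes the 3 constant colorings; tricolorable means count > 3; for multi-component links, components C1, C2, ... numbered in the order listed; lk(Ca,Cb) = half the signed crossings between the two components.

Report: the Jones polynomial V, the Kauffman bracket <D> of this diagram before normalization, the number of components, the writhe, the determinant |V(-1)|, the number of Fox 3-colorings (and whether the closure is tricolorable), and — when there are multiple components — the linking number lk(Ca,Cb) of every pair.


Jones polynomial: V(t) = -t^(3/2) - 2t^(7/2) + t^(9/2) - t^(11/2) + t^(13/2)
<D> = -A^-11 + A^-7 - A^-3 + 2A + A^9; writhe +5
components 2, writhe +5 (11 crossings)
linking number lk(C1,C2) = +1
3-colorings: 9 of 3^11, det 6 — tricolorable
note: span 5 respects span(V) <= c + mu - 1 = 12 for this 2-component diagram


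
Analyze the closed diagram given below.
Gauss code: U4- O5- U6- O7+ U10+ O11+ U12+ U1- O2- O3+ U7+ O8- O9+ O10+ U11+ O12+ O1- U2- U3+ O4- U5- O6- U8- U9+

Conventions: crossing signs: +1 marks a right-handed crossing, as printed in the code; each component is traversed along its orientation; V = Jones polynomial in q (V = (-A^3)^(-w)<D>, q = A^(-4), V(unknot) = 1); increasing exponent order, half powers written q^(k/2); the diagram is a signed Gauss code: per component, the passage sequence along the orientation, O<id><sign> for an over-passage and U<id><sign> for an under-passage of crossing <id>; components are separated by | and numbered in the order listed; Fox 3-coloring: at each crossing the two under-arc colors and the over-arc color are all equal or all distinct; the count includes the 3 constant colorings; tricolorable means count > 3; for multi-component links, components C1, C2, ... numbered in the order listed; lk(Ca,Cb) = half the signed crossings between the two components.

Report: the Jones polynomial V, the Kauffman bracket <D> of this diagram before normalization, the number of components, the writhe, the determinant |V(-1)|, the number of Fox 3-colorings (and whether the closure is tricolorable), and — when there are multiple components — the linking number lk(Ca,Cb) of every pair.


V(q) = -q^-3 + q^-2 - q^-1 + 3 - q + q^2 - q^3
bracket: -A^-12 + A^-8 - A^-4 + 3 - A^4 + A^8 - A^12, w = 0
1 component, writhe 0, over 12 crossings
det 9, colorings 27 of 3^12 — tricolorable
observation: w = 0 shifts under R1 moves; the (-A^3)^(0) factor cancels that in V


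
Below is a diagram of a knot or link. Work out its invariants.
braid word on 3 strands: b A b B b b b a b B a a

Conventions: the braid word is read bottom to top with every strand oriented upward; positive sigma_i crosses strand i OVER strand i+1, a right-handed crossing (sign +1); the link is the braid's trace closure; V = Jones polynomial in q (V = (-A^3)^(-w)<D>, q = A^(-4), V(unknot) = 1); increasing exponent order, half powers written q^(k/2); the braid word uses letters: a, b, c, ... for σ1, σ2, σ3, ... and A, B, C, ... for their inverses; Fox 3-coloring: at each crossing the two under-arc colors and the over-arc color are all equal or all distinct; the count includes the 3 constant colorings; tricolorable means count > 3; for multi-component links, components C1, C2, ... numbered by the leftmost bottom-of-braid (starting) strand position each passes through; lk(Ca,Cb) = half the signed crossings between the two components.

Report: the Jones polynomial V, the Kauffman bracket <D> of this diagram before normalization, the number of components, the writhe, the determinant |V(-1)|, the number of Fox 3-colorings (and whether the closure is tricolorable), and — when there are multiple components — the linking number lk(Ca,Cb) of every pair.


Jones polynomial: V(q) = q^2 - q^3 + 3q^4 - 3q^5 + 3q^6 - 3q^7 + 2q^8 - q^9
<D> = -A^-18 + 2A^-14 - 3A^-10 + 3A^-6 - 3A^-2 + 3A^2 - A^6 + A^10; writhe +6
components 1, writhe +6 (12 crossings)
3-colorings: 3 of 3^12, det 17 — not tricolorable
note: w = +6 (over 12 crossings) is diagram-only; (-A^3)^(-6) removes it from V
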